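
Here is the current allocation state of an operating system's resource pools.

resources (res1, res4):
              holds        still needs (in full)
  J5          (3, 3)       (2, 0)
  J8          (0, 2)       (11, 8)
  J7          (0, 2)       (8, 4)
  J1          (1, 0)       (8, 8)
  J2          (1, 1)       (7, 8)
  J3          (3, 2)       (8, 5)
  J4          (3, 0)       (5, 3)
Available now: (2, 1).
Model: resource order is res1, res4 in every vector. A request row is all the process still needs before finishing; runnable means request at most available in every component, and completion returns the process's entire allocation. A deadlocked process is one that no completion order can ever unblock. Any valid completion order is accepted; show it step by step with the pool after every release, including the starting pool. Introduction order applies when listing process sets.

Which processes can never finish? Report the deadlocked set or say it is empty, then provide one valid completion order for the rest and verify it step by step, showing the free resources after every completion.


No process is deadlocked.
Key observation: starting with J5, each completion frees enough for the next — no one is permanently blocked.
One completion order for the rest: J5, J4, J7, J3, J8, J2, J1. Verifying each step:
  pool = (2, 1)
  J5: need (2, 0) fits (2, 1); releases (3, 3), pool now (5, 4)
  J4: need (5, 3) fits (5, 4); releases (3, 0), pool now (8, 4)
  J7: need (8, 4) fits (8, 4); releases (0, 2), pool now (8, 6)
  J3: need (8, 5) fits (8, 6); releases (3, 2), pool now (11, 8)
  J8: need (11, 8) fits (11, 8); releases (0, 2), pool now (11, 10)
  J2: need (7, 8) fits (11, 10); releases (1, 1), pool now (12, 11)
  J1: need (8, 8) fits (12, 11); releases (1, 0), pool now (13, 11)


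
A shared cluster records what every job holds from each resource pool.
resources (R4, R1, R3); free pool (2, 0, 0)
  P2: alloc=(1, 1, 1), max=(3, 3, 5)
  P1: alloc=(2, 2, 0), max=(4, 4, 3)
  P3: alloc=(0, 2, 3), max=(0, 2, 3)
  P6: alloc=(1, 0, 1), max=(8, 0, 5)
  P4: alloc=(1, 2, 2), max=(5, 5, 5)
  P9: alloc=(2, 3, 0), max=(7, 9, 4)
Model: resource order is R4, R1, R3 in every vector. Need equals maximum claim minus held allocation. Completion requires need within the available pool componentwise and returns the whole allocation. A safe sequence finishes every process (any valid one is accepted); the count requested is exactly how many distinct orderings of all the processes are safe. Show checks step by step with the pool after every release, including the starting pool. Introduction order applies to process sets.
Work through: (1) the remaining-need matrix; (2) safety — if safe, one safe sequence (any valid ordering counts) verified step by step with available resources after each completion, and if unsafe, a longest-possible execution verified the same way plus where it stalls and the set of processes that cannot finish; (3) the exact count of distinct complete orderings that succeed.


(1) Need matrix, components ordered R4, R1, R3:
  P2: (2, 2, 4)
  P1: (2, 2, 3)
  P3: (0, 0, 0)
  P6: (7, 0, 4)
  P4: (4, 3, 3)
  P9: (5, 6, 4)
(2) SAFE — a valid safe sequence is P3, P1, P4, P9, P2, P6.
Key observation: the first exact fit in this order is P1 — it needs (2, 2, 3) with (2, 2, 3) free, meeting a requested resource to the last unit.
Walking it through:
  pool = (2, 0, 0)
  P3: need (0, 0, 0) fits (2, 0, 0); releases (0, 2, 3), pool now (2, 2, 3)
  P1: need (2, 2, 3) fits (2, 2, 3); releases (2, 2, 0), pool now (4, 4, 3)
  P4: need (4, 3, 3) fits (4, 4, 3); releases (1, 2, 2), pool now (5, 6, 5)
  P9: need (5, 6, 4) fits (5, 6, 5); releases (2, 3, 0), pool now (7, 9, 5)
  P2: need (2, 2, 4) fits (7, 9, 5); releases (1, 1, 1), pool now (8, 10, 6)
  P6: need (7, 0, 4) fits (8, 10, 6); releases (1, 0, 1), pool now (9, 10, 7)
(3) Exactly 3 of the possible complete orderings are safe sequences.


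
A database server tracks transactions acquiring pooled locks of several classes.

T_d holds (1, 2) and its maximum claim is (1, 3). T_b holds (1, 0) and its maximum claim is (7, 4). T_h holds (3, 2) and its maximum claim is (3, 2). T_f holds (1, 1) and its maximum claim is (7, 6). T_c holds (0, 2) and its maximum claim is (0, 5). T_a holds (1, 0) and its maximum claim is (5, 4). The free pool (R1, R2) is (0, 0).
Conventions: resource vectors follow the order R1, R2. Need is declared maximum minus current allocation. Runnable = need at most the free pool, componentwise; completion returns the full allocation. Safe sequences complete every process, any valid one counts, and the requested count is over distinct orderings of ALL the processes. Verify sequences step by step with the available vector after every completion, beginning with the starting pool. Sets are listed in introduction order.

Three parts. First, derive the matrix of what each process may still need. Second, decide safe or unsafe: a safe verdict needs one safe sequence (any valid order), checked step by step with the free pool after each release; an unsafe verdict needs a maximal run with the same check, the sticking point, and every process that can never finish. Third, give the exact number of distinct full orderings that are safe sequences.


(1) Outstanding need per process (order R1, R2):
  T_d: (0, 1)
  T_b: (6, 4)
  T_h: (0, 0)
  T_f: (6, 5)
  T_c: (0, 3)
  T_a: (4, 4)
(2) UNSAFE — no complete ordering exists.
Key observation: T_h, T_d, T_c, T_a can finish, but then (5, 6) is all there is, and the blocked group's R1 demands exceed it.
Going as far as possible: T_h, T_d, T_c, T_a; after that, nothing fits. Walking it through:
  pool = (0, 0)
  run T_h (needs (0, 0), free (0, 0)); after release of (3, 2) the pool is (3, 2)
  run T_d (needs (0, 1), free (3, 2)); after release of (1, 2) the pool is (4, 4)
  run T_c (needs (0, 3), free (4, 4)); after release of (0, 2) the pool is (4, 6)
  run T_a (needs (4, 4), free (4, 6)); after release of (1, 0) the pool is (5, 6)
  blocked: T_b wants (6, 4), pool (5, 6) — not enough R1
  blocked: T_f wants (6, 5), pool (5, 6) — not enough R1
Permanently blocked: T_b and T_f.
(3) The exact count: 0 of the possible complete orderings are safe sequences.


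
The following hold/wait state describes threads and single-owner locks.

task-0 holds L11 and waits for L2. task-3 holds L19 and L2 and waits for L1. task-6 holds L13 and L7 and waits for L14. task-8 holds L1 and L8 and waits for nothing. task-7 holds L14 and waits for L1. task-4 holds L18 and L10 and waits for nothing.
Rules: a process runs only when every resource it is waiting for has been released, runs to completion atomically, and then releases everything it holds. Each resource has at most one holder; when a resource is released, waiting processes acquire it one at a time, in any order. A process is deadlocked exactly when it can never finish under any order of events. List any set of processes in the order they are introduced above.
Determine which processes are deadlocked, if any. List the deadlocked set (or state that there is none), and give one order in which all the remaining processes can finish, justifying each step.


No process is deadlocked.
Key observation: there is no circular wait here — follow any chain and it reaches a process that is free to run now.
The rest can finish in the order task-4, task-8, task-3, task-7, task-6, task-0.
Check, step by step:
  task-4: no waits; runs immediately, freeing L18 and L10
  task-8: no waits; runs immediately, freeing L1 and L8
  task-3: everything it awaited (L1) is free; runs, freeing L19 and L2
  task-7: everything it awaited (L1) is free; runs, freeing L14
  task-6: everything it awaited (L14) is free; runs, freeing L13 and L7
  task-0: everything it awaited (L2) is free; runs, freeing L11


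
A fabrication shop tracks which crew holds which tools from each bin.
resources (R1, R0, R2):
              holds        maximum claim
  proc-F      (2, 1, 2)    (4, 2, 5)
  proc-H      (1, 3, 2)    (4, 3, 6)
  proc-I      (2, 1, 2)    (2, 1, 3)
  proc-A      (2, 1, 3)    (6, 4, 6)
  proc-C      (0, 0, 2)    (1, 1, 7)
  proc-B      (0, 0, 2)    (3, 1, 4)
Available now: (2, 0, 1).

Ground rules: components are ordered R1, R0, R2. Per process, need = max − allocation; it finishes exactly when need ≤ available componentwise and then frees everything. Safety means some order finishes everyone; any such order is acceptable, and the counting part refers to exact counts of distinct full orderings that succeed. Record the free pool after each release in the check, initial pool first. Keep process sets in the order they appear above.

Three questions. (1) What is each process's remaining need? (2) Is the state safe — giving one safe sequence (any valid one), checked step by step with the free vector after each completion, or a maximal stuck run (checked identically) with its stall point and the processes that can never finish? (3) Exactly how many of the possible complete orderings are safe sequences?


(1) Remaining need (order R1, R0, R2):
  proc-F: (2, 1, 3)
  proc-H: (3, 0, 4)
  proc-I: (0, 0, 1)
  proc-A: (4, 3, 3)
  proc-C: (1, 1, 5)
  proc-B: (3, 1, 2)
(2) SAFE. One safe sequence: proc-I, proc-B, proc-C, proc-H, proc-A, proc-F.
Key observation: proc-I marks the first exact bind of the order: its need (0, 0, 1) fits the free (2, 0, 1) with zero slack on a requested resource.
Walking it through:
  pool = (2, 0, 1)
  run proc-I (needs (0, 0, 1), free (2, 0, 1)); after release of (2, 1, 2) the pool is (4, 1, 3)
  run proc-B (needs (3, 1, 2), free (4, 1, 3)); after release of (0, 0, 2) the pool is (4, 1, 5)
  run proc-C (needs (1, 1, 5), free (4, 1, 5)); after release of (0, 0, 2) the pool is (4, 1, 7)
  run proc-H (needs (3, 0, 4), free (4, 1, 7)); after release of (1, 3, 2) the pool is (5, 4, 9)
  run proc-A (needs (4, 3, 3), free (5, 4, 9)); after release of (2, 1, 3) the pool is (7, 5, 12)
  run proc-F (needs (2, 1, 3), free (7, 5, 12)); after release of (2, 1, 2) the pool is (9, 6, 14)
(3) Precisely 24 of the possible complete orderings are safe sequences.


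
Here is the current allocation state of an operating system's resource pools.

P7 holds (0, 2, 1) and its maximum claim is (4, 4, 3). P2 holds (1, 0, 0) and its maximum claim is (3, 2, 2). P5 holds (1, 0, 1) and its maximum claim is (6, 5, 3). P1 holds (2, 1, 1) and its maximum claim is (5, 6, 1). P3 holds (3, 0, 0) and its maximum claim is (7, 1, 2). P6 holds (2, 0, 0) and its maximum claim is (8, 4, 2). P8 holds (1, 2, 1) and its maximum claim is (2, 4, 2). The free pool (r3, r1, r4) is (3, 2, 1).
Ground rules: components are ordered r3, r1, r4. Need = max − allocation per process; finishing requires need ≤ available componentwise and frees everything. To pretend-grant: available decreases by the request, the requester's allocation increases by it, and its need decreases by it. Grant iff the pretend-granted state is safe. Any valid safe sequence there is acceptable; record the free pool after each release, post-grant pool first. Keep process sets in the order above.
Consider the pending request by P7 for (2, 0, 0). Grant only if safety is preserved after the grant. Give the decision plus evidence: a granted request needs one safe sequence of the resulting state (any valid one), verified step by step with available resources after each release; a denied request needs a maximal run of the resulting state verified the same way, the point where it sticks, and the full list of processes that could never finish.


GRANT. The post-grant state is safe; one safe sequence: P8, P7, P2, P1, P3, P5, P6.
Key observation: post-grant, (1, 2, 1) remains, and an order beginning with P8 completes everyone.
Check on the post-grant state, step by step:
  pool = (1, 2, 1)
  P8 needs (1, 2, 1) <= (1, 2, 1) -> finishes; pool += (1, 2, 1) = (2, 4, 2)
  P7 needs (2, 2, 2) <= (2, 4, 2) -> finishes; pool += (2, 2, 1) = (4, 6, 3)
  P2 needs (2, 2, 2) <= (4, 6, 3) -> finishes; pool += (1, 0, 0) = (5, 6, 3)
  P1 needs (3, 5, 0) <= (5, 6, 3) -> finishes; pool += (2, 1, 1) = (7, 7, 4)
  P3 needs (4, 1, 2) <= (7, 7, 4) -> finishes; pool += (3, 0, 0) = (10, 7, 4)
  P5 needs (5, 5, 2) <= (10, 7, 4) -> finishes; pool += (1, 0, 1) = (11, 7, 5)
  P6 needs (6, 4, 2) <= (11, 7, 5) -> finishes; pool += (2, 0, 0) = (13, 7, 5)


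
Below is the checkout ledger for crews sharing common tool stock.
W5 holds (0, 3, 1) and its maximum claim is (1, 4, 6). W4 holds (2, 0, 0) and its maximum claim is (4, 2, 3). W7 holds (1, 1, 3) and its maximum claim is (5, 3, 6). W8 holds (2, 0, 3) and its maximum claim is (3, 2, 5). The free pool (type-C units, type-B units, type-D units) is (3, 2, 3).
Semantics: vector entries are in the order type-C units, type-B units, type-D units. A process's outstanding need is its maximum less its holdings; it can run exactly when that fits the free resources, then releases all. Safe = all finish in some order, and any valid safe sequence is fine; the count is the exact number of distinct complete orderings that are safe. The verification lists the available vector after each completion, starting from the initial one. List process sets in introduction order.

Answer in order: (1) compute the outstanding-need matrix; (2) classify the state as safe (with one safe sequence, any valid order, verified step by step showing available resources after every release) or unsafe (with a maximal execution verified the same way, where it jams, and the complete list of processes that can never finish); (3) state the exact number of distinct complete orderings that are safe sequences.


(1) Outstanding need per process (order type-C units, type-B units, type-D units):
  W5: (1, 1, 5)
  W4: (2, 2, 3)
  W7: (4, 2, 3)
  W8: (1, 2, 2)
(2) SAFE — a valid safe sequence is W8, W5, W4, W7.
Key observation: the order's first zero-slack moment is W8 ((1, 2, 2) needed, (3, 2, 3) free — a requested resource with nothing to spare).
Step-by-step check:
  pool = (3, 2, 3)
  W8: need (1, 2, 2) fits (3, 2, 3); releases (2, 0, 3), pool now (5, 2, 6)
  W5: need (1, 1, 5) fits (5, 2, 6); releases (0, 3, 1), pool now (5, 5, 7)
  W4: need (2, 2, 3) fits (5, 5, 7); releases (2, 0, 0), pool now (7, 5, 7)
  W7: need (4, 2, 3) fits (7, 5, 7); releases (1, 1, 3), pool now (8, 6, 10)
(3) The exact count: 10 of the possible complete orderings are safe sequences.


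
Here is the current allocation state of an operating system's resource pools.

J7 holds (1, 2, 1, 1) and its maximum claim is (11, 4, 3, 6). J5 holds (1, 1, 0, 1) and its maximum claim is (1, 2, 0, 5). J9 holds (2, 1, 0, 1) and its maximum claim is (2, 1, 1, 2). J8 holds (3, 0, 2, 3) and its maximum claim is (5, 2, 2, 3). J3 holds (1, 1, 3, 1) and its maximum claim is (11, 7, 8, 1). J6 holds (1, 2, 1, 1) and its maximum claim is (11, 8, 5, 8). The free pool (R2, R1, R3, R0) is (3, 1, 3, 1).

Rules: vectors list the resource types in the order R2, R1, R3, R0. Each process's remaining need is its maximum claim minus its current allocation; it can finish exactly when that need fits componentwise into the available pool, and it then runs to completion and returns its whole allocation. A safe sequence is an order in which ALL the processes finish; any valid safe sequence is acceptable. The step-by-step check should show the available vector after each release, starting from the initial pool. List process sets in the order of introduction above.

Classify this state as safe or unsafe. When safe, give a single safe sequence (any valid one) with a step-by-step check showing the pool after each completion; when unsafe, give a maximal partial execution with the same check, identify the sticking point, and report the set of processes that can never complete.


UNSAFE.
Key observation: once J9, J8, J5 finish, the pool peaks at (9, 3, 5, 6) — and every remaining process still needs more R2 than that.
Going as far as possible: J9, J8, J5; after that, nothing fits. Verifying each step:
  pool = (3, 1, 3, 1)
  J9: need (0, 0, 1, 1) fits (3, 1, 3, 1); releases (2, 1, 0, 1), pool now (5, 2, 3, 2)
  J8: need (2, 2, 0, 0) fits (5, 2, 3, 2); releases (3, 0, 2, 3), pool now (8, 2, 5, 5)
  J5: need (0, 1, 0, 4) fits (8, 2, 5, 5); releases (1, 1, 0, 1), pool now (9, 3, 5, 6)
  blocked: J7 wants (10, 2, 2, 5), pool (9, 3, 5, 6) — not enough R2
  blocked: J3 wants (10, 6, 5, 0), pool (9, 3, 5, 6) — not enough R2 and R1
  blocked: J6 wants (10, 6, 4, 7), pool (9, 3, 5, 6) — not enough R2, R1 and R0
Never able to finish: J7, J3 and J6.


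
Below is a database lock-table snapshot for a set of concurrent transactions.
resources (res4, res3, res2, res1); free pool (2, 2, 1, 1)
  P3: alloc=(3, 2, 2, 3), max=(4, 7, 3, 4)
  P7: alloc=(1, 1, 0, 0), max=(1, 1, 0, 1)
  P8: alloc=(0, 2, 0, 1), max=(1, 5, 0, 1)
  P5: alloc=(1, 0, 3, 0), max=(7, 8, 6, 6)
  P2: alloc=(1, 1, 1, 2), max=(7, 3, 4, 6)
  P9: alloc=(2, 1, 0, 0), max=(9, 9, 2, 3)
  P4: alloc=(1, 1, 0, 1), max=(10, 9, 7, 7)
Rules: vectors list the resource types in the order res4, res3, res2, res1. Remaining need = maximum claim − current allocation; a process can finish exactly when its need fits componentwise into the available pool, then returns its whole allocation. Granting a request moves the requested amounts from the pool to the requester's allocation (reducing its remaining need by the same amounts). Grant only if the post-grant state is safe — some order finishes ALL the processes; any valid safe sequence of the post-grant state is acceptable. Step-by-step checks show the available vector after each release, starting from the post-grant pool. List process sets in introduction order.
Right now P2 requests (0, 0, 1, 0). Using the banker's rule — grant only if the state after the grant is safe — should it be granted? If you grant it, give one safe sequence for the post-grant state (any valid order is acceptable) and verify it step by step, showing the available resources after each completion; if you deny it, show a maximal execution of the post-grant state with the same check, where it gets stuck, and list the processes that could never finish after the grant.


DENY: after the grant no complete ordering would exist.
Key observation: no order helps: past P7, P8, the free pool tops out at (3, 5, 0, 2), below what each blocked process needs in res2.
Pretend the grant happened; the run P7, P8 goes as far as possible. Verifying each step:
  pool = (2, 2, 0, 1)
  run P7 (needs (0, 0, 0, 1), free (2, 2, 0, 1)); after release of (1, 1, 0, 0) the pool is (3, 3, 0, 1)
  run P8 (needs (1, 3, 0, 0), free (3, 3, 0, 1)); after release of (0, 2, 0, 1) the pool is (3, 5, 0, 2)
  P3 cannot run: need (1, 5, 1, 1) vs free (3, 5, 0, 2) (insufficient res2)
  P5 cannot run: need (6, 8, 3, 6) vs free (3, 5, 0, 2) (insufficient res4, res3, res2 and res1)
  P2 cannot run: need (6, 2, 2, 4) vs free (3, 5, 0, 2) (insufficient res4, res2 and res1)
  P9 cannot run: need (7, 8, 2, 3) vs free (3, 5, 0, 2) (insufficient res4, res3, res2 and res1)
  P4 cannot run: need (9, 8, 7, 6) vs free (3, 5, 0, 2) (insufficient res4, res3, res2 and res1)
Processes that could never finish after the grant: P3, P5, P2, P9 and P4.


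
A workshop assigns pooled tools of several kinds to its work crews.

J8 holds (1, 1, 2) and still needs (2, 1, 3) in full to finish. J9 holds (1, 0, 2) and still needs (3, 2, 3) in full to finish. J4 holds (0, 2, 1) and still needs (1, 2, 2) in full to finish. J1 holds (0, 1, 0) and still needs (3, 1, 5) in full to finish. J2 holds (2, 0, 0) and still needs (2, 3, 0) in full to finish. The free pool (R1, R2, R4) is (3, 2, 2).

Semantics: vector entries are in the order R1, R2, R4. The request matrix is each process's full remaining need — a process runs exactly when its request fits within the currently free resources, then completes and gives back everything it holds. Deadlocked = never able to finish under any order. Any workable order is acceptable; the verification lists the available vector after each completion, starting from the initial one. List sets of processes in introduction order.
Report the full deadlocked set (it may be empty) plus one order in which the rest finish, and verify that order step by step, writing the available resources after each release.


Nothing here is deadlocked.
Key observation: beginning at J4, releases accumulate fast enough that every process eventually fits.
One completion order for the rest: J4, J2, J9, J1, J8. Check, step by step:
  pool = (3, 2, 2)
  J4: need (1, 2, 2) fits (3, 2, 2); releases (0, 2, 1), pool now (3, 4, 3)
  J2: need (2, 3, 0) fits (3, 4, 3); releases (2, 0, 0), pool now (5, 4, 3)
  J9: need (3, 2, 3) fits (5, 4, 3); releases (1, 0, 2), pool now (6, 4, 5)
  J1: need (3, 1, 5) fits (6, 4, 5); releases (0, 1, 0), pool now (6, 5, 5)
  J8: need (2, 1, 3) fits (6, 5, 5); releases (1, 1, 2), pool now (7, 6, 7)


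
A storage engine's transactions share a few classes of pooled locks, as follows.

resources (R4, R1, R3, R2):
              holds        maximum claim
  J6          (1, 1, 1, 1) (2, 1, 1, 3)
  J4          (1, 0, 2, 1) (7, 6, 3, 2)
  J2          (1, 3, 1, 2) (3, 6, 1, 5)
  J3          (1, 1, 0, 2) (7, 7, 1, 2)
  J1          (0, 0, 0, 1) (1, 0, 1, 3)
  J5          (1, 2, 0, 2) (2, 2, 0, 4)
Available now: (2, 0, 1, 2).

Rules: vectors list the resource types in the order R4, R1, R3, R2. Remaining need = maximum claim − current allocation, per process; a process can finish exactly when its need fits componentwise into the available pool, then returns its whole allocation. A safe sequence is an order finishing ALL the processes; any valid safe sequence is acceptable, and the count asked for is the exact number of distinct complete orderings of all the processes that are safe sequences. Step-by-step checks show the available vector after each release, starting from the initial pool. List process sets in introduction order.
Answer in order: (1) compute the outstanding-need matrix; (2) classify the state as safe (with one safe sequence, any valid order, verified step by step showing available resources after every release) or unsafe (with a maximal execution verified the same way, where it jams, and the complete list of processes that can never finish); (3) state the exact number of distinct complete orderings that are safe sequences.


(1) Outstanding need per process (order R4, R1, R3, R2):
  J6: (1, 0, 0, 2)
  J4: (6, 6, 1, 1)
  J2: (2, 3, 0, 3)
  J3: (6, 6, 1, 0)
  J1: (1, 0, 1, 2)
  J5: (1, 0, 0, 2)
(2) The state is UNSAFE.
Key observation: after J6, J1, J5, J2 complete, (5, 6, 3, 8) is the best the pool ever gets, yet each leftover process wants more R4.
The run J6, J1, J5, J2 cannot be extended any further. Walking it through:
  pool = (2, 0, 1, 2)
  J6 needs (1, 0, 0, 2) <= (2, 0, 1, 2) -> finishes; pool += (1, 1, 1, 1) = (3, 1, 2, 3)
  J1 needs (1, 0, 1, 2) <= (3, 1, 2, 3) -> finishes; pool += (0, 0, 0, 1) = (3, 1, 2, 4)
  J5 needs (1, 0, 0, 2) <= (3, 1, 2, 4) -> finishes; pool += (1, 2, 0, 2) = (4, 3, 2, 6)
  J2 needs (2, 3, 0, 3) <= (4, 3, 2, 6) -> finishes; pool += (1, 3, 1, 2) = (5, 6, 3, 8)
  J4 cannot run: need (6, 6, 1, 1) vs free (5, 6, 3, 8) (insufficient R4)
  J3 cannot run: need (6, 6, 1, 0) vs free (5, 6, 3, 8) (insufficient R4)
Processes that can never finish: J4 and J3.
(3) Precisely 0 of the possible complete orderings are safe sequences.


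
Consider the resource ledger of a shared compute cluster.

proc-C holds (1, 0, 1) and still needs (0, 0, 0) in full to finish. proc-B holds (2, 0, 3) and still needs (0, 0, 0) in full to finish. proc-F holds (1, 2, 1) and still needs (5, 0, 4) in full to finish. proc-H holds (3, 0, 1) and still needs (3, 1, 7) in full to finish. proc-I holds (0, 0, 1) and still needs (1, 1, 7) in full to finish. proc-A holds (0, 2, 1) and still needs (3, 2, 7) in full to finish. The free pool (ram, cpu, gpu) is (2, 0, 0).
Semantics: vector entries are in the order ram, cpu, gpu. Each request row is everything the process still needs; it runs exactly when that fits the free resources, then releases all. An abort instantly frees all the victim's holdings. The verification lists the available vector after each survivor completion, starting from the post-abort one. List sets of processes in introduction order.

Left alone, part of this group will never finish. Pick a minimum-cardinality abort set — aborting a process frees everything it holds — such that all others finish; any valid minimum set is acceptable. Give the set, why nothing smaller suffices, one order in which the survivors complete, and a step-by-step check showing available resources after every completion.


Minimum abort set: proc-I and proc-A.
Key observation: before aborting proc-I and proc-A, proc-H was permanently blocked — no order could ever run it; afterwards it completes at step 4.
Minimality, checking each single-abort alternative: proc-C alone leaves proc-H blocked (short on gpu); proc-B alone leaves proc-H blocked (short on gpu); proc-F alone leaves proc-H blocked (short on gpu); proc-H alone leaves proc-I blocked (short on gpu); proc-I alone leaves proc-H blocked (short on gpu); proc-A alone leaves proc-H blocked (short on gpu).
The survivors complete as proc-B, proc-C, proc-F, proc-H. Step-by-step check (starting from the post-abort pool):
  pool = (2, 2, 2)
  proc-B: need (0, 0, 0) fits (2, 2, 2); releases (2, 0, 3), pool now (4, 2, 5)
  proc-C: need (0, 0, 0) fits (4, 2, 5); releases (1, 0, 1), pool now (5, 2, 6)
  proc-F: need (5, 0, 4) fits (5, 2, 6); releases (1, 2, 1), pool now (6, 4, 7)
  proc-H: need (3, 1, 7) fits (6, 4, 7); releases (3, 0, 1), pool now (9, 4, 8)


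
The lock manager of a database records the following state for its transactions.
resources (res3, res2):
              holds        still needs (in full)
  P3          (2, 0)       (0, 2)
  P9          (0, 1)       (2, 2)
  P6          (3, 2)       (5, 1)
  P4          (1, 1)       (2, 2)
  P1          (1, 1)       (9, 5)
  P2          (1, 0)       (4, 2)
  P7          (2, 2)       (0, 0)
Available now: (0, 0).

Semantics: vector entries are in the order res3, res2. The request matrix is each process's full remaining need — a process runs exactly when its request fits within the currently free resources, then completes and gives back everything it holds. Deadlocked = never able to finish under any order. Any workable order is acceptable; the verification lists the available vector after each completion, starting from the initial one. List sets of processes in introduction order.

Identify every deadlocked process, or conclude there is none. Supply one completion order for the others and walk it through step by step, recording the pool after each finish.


Nothing here is deadlocked.
Key observation: P7 fits the free pool immediately, and its release cascades until everyone finishes.
One completion order for the rest: P7, P9, P3, P2, P4, P6, P1. Verifying each step:
  pool = (0, 0)
  P7: need (0, 0) fits (0, 0); releases (2, 2), pool now (2, 2)
  P9: need (2, 2) fits (2, 2); releases (0, 1), pool now (2, 3)
  P3: need (0, 2) fits (2, 3); releases (2, 0), pool now (4, 3)
  P2: need (4, 2) fits (4, 3); releases (1, 0), pool now (5, 3)
  P4: need (2, 2) fits (5, 3); releases (1, 1), pool now (6, 4)
  P6: need (5, 1) fits (6, 4); releases (3, 2), pool now (9, 6)
  P1: need (9, 5) fits (9, 6); releases (1, 1), pool now (10, 7)


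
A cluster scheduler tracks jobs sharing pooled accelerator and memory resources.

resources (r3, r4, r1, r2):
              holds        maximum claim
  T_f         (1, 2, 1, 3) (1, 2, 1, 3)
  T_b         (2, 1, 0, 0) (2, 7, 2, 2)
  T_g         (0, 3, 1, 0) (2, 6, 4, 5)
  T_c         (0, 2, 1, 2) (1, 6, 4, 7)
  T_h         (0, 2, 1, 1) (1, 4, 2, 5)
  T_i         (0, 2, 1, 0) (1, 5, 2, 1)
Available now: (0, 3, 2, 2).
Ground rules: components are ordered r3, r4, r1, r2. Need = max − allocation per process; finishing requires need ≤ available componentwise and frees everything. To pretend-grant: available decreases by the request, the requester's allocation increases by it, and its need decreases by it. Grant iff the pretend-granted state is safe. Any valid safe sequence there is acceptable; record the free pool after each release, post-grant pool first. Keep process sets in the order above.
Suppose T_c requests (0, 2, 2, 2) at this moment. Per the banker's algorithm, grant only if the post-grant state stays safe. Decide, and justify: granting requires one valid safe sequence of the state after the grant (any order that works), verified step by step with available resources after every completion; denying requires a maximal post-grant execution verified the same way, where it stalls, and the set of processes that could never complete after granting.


GRANT: granting preserves safety; a valid post-grant sequence is T_f, T_c, T_b, T_i, T_g, T_h.
Key observation: the transfer keeps a workable pool ((0, 1, 0, 0)); T_f starts the safe sequence.
Check on the post-grant state, step by step:
  pool = (0, 1, 0, 0)
  T_f: need (0, 0, 0, 0) fits (0, 1, 0, 0); releases (1, 2, 1, 3), pool now (1, 3, 1, 3)
  T_c: need (1, 2, 1, 3) fits (1, 3, 1, 3); releases (0, 4, 3, 4), pool now (1, 7, 4, 7)
  T_b: need (0, 6, 2, 2) fits (1, 7, 4, 7); releases (2, 1, 0, 0), pool now (3, 8, 4, 7)
  T_i: need (1, 3, 1, 1) fits (3, 8, 4, 7); releases (0, 2, 1, 0), pool now (3, 10, 5, 7)
  T_g: need (2, 3, 3, 5) fits (3, 10, 5, 7); releases (0, 3, 1, 0), pool now (3, 13, 6, 7)
  T_h: need (1, 2, 1, 4) fits (3, 13, 6, 7); releases (0, 2, 1, 1), pool now (3, 15, 7, 8)


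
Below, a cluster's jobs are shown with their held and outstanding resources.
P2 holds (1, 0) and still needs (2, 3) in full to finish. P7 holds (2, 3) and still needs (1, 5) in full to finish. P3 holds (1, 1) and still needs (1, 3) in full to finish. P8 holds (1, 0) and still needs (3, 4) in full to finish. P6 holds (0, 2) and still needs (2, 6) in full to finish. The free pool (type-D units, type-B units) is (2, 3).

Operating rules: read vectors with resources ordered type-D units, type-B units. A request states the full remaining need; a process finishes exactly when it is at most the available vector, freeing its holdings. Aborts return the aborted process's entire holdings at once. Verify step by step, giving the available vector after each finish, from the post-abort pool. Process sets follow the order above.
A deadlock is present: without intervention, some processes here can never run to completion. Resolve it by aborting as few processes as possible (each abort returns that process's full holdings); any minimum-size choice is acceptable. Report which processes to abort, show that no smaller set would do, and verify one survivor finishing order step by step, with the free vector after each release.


Abort P7.
Key observation: the returned (2, 3) from P7 is what brings P6 — unrunnable before, under any order — into play at step 2.
No smaller set exists: with zero aborts the deadlock remains.
Survivors finish in the order: P8, P6, P2, P3. Verifying each step (pool after the aborts first):
  pool = (4, 6)
  run P8 (needs (3, 4), free (4, 6)); after release of (1, 0) the pool is (5, 6)
  run P6 (needs (2, 6), free (5, 6)); after release of (0, 2) the pool is (5, 8)
  run P2 (needs (2, 3), free (5, 8)); after release of (1, 0) the pool is (6, 8)
  run P3 (needs (1, 3), free (6, 8)); after release of (1, 1) the pool is (7, 9)


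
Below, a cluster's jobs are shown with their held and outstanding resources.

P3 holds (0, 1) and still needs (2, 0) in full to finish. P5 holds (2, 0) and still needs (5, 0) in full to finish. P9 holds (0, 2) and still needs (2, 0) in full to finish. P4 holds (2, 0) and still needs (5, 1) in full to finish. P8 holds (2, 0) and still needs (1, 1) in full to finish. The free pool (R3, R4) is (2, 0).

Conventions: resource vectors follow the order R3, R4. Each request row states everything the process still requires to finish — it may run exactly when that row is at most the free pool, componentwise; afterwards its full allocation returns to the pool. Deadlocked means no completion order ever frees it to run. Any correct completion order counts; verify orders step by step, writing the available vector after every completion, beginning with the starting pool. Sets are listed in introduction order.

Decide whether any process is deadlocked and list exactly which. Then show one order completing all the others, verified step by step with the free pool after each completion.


Deadlocked set: P5 and P4.
Key observation: P9, P3, P8 can finish, but then (4, 3) is all there is, and the blocked group's R3 demands exceed it.
A valid finishing order for the others: P9, P3, P8. Walking it through:
  pool = (2, 0)
  run P9 (needs (2, 0), free (2, 0)); after release of (0, 2) the pool is (2, 2)
  run P3 (needs (2, 0), free (2, 2)); after release of (0, 1) the pool is (2, 3)
  run P8 (needs (1, 1), free (2, 3)); after release of (2, 0) the pool is (4, 3)
The blocked processes can never fit:
  P5 still needs (5, 0) but only (4, 3) is free — short on R3
  P4 still needs (5, 1) but only (4, 3) is free — short on R3


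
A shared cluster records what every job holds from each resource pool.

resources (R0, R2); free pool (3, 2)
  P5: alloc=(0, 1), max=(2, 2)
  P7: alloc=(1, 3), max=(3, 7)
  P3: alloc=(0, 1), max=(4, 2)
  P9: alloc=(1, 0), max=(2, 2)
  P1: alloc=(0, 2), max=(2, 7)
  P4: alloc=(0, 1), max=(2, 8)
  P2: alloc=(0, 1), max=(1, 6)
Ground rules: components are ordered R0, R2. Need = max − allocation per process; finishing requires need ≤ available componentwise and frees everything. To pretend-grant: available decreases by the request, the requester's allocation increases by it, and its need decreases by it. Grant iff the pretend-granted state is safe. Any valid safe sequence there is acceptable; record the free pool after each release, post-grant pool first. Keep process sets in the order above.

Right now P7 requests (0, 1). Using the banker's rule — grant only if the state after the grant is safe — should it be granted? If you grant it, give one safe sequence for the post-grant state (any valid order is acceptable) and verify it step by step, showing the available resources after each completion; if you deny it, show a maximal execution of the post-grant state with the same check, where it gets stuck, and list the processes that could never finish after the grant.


GRANT. The post-grant state is safe; one safe sequence: P5, P9, P3, P7, P4, P2, P1.
Key observation: (3, 1) free after granting still covers P5 first, and each release covers the next.
Check on the post-grant state, step by step:
  pool = (3, 1)
  P5: need (2, 1) fits (3, 1); releases (0, 1), pool now (3, 2)
  P9: need (1, 2) fits (3, 2); releases (1, 0), pool now (4, 2)
  P3: need (4, 1) fits (4, 2); releases (0, 1), pool now (4, 3)
  P7: need (2, 3) fits (4, 3); releases (1, 4), pool now (5, 7)
  P4: need (2, 7) fits (5, 7); releases (0, 1), pool now (5, 8)
  P2: need (1, 5) fits (5, 8); releases (0, 1), pool now (5, 9)
  P1: need (2, 5) fits (5, 9); releases (0, 2), pool now (5, 11)


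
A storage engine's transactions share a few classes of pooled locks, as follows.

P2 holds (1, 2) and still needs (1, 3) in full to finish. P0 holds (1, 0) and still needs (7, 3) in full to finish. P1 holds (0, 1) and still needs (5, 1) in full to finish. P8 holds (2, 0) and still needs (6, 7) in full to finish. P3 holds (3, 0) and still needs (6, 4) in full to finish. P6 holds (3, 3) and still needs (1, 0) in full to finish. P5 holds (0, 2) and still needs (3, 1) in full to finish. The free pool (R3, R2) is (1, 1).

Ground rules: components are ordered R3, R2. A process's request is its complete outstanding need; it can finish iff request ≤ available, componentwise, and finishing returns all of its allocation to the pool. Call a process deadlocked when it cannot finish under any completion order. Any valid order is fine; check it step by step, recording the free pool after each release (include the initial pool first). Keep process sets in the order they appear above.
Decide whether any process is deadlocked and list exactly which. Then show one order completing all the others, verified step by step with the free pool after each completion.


Deadlocked set: P0, P8 and P3.
Key observation: no order helps: past P6, P2, P1, P5, the free pool tops out at (5, 9), below what each blocked process needs in R3.
One completion order for the rest: P6, P2, P1, P5. Verifying each step:
  pool = (1, 1)
  run P6 (needs (1, 0), free (1, 1)); after release of (3, 3) the pool is (4, 4)
  run P2 (needs (1, 3), free (4, 4)); after release of (1, 2) the pool is (5, 6)
  run P1 (needs (5, 1), free (5, 6)); after release of (0, 1) the pool is (5, 7)
  run P5 (needs (3, 1), free (5, 7)); after release of (0, 2) the pool is (5, 9)
None of the blocked processes ever fits:
  P0 still needs (7, 3) but only (5, 9) is free — short on R3
  P8 still needs (6, 7) but only (5, 9) is free — short on R3
  P3 still needs (6, 4) but only (5, 9) is free — short on R3


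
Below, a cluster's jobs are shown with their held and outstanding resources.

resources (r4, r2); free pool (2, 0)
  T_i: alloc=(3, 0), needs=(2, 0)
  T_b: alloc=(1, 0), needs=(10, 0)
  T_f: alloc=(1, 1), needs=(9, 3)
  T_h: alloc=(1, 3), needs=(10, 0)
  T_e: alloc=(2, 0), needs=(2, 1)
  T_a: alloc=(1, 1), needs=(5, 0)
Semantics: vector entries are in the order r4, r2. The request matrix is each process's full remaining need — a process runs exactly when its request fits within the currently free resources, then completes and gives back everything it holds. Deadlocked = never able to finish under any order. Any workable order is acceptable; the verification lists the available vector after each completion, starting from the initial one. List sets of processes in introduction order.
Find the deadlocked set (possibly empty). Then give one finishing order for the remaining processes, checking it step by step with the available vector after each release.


Deadlocked set: T_b, T_f and T_h.
Key observation: r4 is the bottleneck — with T_i, T_a, T_e done the pool holds (8, 1), short of every remaining need.
One completion order for the rest: T_i, T_a, T_e. Walking it through:
  pool = (2, 0)
  run T_i (needs (2, 0), free (2, 0)); after release of (3, 0) the pool is (5, 0)
  run T_a (needs (5, 0), free (5, 0)); after release of (1, 1) the pool is (6, 1)
  run T_e (needs (2, 1), free (6, 1)); after release of (2, 0) the pool is (8, 1)
The blocked processes can never fit:
  T_b still needs (10, 0) but only (8, 1) is free — short on r4
  T_f still needs (9, 3) but only (8, 1) is free — short on r4 and r2
  T_h still needs (10, 0) but only (8, 1) is free — short on r4


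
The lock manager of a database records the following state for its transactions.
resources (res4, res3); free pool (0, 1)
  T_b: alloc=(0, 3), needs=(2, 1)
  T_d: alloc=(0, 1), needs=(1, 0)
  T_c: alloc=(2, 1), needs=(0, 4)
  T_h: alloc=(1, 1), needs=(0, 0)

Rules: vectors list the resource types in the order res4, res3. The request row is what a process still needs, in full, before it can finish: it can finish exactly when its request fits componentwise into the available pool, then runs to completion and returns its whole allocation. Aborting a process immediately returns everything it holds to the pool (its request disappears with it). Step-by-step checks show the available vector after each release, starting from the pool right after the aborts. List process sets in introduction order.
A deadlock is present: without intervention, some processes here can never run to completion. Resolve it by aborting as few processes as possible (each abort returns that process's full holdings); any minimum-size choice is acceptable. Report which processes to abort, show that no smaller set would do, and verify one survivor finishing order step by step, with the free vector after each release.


The answer: abort T_c.
Key observation: aborting T_c returns (2, 1), and T_b — hopeless before — runs at step 3 with the returned capacity in the pool.
No smaller set exists: with zero aborts the deadlock remains.
The survivors complete as T_d, T_h, T_b. Verifying each step (starting from the post-abort pool):
  pool = (2, 2)
  run T_d (needs (1, 0), free (2, 2)); after release of (0, 1) the pool is (2, 3)
  run T_h (needs (0, 0), free (2, 3)); after release of (1, 1) the pool is (3, 4)
  run T_b (needs (2, 1), free (3, 4)); after release of (0, 3) the pool is (3, 7)
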